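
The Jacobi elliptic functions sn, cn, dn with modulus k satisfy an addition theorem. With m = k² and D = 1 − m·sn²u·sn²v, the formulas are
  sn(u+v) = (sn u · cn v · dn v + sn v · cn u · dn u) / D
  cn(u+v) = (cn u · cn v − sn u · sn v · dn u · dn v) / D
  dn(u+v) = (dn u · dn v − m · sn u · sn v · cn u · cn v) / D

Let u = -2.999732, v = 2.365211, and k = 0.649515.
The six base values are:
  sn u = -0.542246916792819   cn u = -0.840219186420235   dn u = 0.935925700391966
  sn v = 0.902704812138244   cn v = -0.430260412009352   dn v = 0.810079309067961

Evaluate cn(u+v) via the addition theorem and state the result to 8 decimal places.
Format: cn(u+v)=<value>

cn(u+v)=0.81501203

m = k² = 0.421869735225
D = 1 − m·sn²u·sn²v = 0.8989202711621201
cn(u+v) = (cn u·cn v − sn u·sn v·dn u·dn v)/D = 0.7326308333586436/0.8989202711621201 = 0.8150120281651917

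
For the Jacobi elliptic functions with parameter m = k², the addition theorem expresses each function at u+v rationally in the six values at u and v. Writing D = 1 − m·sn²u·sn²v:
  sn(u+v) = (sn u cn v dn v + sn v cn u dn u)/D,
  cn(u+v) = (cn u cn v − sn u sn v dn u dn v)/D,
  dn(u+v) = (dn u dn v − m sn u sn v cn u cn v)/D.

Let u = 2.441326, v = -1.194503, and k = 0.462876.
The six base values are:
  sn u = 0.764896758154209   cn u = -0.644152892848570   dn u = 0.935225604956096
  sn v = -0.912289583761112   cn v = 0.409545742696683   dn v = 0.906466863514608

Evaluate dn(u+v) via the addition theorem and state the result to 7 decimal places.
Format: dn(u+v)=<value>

m = k² = 0.214254191376
D = 1 − m·sn²u·sn²v = 0.8956721158468667
dn(u+v) = (dn u·dn v − m·sn u·sn v·cn u·cn v)/D = 0.8083092649568213/0.8956721158468667 = 0.9024611246187529

dn(u+v)=0.9024611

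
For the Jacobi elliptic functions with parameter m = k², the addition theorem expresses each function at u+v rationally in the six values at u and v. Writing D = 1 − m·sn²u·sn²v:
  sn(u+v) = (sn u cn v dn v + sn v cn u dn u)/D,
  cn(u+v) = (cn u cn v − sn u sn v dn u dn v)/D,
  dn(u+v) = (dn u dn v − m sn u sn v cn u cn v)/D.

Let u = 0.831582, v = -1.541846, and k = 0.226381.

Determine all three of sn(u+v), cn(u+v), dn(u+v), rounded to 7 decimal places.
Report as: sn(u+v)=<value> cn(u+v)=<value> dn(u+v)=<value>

sn(u+v)=-0.6499359 cn(u+v)=0.7599891 dn(u+v)=0.9891167

sn u = 0.7361132675298628, cn u = 0.6768583731967188, dn u = 0.9860174565560591
sn v = -0.9988295050879251, cn v = 0.04836961614289023, dn v = 0.9741003770189082
m = k² = 0.051248357161
D = 1 − m·sn²u·sn²v = 0.972295394880696
sn(u+v) = (sn u·cn v·dn v + sn v·cn u·dn u)/D = -0.6319296433631192/0.972295394880696 = -0.6499358597092391
cn(u+v) = (cn u·cn v − sn u·sn v·dn u·dn v)/D = 0.7389338676398379/0.972295394880696 = 0.7599890645687031
dn(u+v) = (dn u·dn v − m·sn u·sn v·cn u·cn v)/D = 0.9617136103844476/0.972295394880696 = 0.9891166979171523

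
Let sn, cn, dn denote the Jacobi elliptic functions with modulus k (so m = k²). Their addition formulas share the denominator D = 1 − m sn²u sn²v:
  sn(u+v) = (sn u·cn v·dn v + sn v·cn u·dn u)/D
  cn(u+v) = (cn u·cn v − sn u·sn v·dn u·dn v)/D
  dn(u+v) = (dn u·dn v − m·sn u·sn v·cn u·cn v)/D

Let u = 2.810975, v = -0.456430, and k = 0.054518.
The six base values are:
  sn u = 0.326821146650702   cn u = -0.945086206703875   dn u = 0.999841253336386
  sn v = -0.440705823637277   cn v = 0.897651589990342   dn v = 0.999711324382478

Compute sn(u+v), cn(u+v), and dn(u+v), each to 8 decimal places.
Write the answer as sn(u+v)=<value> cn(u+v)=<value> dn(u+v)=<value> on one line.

sn(u+v)=0.70976947 cn(u+v)=-0.70443402 dn(u+v)=0.99925106

m = k² = 0.002972212324
D = 1 − m·sn²u·sn²v = 0.9999383408251805
sn(u+v) = (sn u·cn v·dn v + sn v·cn u·dn u)/D = 0.7097257090835173/0.9999383408251805 = 0.7097694728835274
cn(u+v) = (cn u·cn v − sn u·sn v·dn u·dn v)/D = -0.7043905900266651/0.9999383408251805 = -0.704434024847352
dn(u+v) = (dn u·dn v − m·sn u·sn v·cn u·cn v)/D = 0.9991894468279109/0.9999383408251805 = 0.9992510598236972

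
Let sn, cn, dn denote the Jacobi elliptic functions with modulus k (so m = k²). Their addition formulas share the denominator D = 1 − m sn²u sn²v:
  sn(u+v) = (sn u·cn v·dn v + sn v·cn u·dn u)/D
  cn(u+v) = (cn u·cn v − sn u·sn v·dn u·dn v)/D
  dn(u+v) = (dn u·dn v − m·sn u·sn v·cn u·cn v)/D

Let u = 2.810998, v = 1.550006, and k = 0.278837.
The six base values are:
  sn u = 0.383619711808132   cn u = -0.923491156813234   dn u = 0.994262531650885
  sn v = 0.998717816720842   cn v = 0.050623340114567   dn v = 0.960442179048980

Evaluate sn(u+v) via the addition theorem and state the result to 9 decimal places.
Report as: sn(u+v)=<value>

m = k² = 0.077750072569
D = 1 − m·sn²u·sn²v = 0.9885873045629348
sn(u+v) = (sn u·cn v·dn v + sn v·cn u·dn u)/D = -0.8983634703943917/0.9885873045629348 = -0.908734581405097

sn(u+v)=-0.908734581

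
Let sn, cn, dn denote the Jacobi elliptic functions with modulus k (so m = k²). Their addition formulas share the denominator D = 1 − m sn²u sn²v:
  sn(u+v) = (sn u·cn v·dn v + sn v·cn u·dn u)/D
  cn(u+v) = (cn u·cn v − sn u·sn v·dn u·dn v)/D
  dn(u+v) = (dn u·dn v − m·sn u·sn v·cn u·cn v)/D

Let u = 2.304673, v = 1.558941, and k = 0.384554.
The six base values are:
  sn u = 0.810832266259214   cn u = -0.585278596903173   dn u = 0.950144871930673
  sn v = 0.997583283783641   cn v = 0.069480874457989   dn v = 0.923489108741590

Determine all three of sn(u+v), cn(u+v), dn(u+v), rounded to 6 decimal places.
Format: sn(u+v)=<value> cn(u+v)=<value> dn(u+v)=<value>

sn(u+v)=-0.556581 cn(u+v)=-0.830793 dn(u+v)=0.976826

m = k² = 0.147881778916
D = 1 − m·sn²u·sn²v = 0.9032446389397245
sn(u+v) = (sn u·cn v·dn v + sn v·cn u·dn u)/D = -0.5027286077272451/0.9032446389397245 = -0.5565807822755241
cn(u+v) = (cn u·cn v − sn u·sn v·dn u·dn v)/D = -0.7504097712223495/0.9032446389397245 = -0.8307934958830417
dn(u+v) = (dn u·dn v − m·sn u·sn v·cn u·cn v)/D = 0.8823127680451284/0.9032446389397245 = 0.976825911838052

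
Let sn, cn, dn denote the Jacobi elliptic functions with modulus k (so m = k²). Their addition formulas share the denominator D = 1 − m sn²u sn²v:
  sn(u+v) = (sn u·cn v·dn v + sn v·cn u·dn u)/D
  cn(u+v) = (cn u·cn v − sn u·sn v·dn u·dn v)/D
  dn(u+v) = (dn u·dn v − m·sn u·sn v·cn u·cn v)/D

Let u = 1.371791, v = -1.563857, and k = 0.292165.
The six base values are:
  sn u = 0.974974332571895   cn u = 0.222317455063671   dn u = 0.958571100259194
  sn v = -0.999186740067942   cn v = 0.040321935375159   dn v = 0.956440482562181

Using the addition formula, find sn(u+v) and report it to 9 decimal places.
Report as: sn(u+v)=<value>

m = k² = 0.085360387225
D = 1 − m·sn²u·sn²v = 0.9189904787591534
sn(u+v) = (sn u·cn v·dn v + sn v·cn u·dn u)/D = -0.1753333728848457/0.9189904787591534 = -0.1907891071097774

sn(u+v)=-0.190789107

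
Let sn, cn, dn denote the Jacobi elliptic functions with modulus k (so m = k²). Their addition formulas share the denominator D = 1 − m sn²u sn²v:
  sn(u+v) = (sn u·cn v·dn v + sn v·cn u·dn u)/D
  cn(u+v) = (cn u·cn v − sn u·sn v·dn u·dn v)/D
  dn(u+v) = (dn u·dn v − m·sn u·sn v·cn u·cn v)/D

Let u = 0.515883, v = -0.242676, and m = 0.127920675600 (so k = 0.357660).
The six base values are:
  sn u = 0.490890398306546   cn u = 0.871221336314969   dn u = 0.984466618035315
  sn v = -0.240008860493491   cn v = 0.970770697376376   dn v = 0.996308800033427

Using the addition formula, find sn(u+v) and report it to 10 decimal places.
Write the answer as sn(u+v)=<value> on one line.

sn(u+v)=0.2694085886

m = k² = 0.1279206756
D = 1 − m·sn²u·sn²v = 0.9982243213643767
sn(u+v) = (sn u·cn v·dn v + sn v·cn u·dn u)/D = 0.2689302054850321/0.9982243213643767 = 0.2694085885599915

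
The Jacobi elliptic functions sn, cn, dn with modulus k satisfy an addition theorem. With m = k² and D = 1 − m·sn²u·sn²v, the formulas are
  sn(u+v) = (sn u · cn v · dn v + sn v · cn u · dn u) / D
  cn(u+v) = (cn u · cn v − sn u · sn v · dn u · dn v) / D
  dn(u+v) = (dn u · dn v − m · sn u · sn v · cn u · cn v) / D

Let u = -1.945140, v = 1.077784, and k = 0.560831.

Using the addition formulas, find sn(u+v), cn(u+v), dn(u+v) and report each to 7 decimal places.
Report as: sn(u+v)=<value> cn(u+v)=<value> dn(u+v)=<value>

sn(u+v)=-0.7433692 cn(u+v)=0.6688813 dn(u+v)=0.9089503

sn u = -0.9829699080728024, cn u = -0.1837665906070695, dn u = 0.8343203014688708
sn v = 0.8552258983747467, cn v = 0.5182554030100482, dn v = 0.8774668998852148
m = k² = 0.314531410561
D = 1 − m·sn²u·sn²v = 0.7777170477853132
sn(u+v) = (sn u·cn v·dn v + sn v·cn u·dn u)/D = -0.5781308975676591/0.7777170477853132 = -0.7433691973372437
cn(u+v) = (cn u·cn v − sn u·sn v·dn u·dn v)/D = 0.5202004149301652/0.7777170477853132 = 0.6688813321136882
dn(u+v) = (dn u·dn v − m·sn u·sn v·cn u·cn v)/D = 0.7069061430814863/0.7777170477853132 = 0.9089502989480898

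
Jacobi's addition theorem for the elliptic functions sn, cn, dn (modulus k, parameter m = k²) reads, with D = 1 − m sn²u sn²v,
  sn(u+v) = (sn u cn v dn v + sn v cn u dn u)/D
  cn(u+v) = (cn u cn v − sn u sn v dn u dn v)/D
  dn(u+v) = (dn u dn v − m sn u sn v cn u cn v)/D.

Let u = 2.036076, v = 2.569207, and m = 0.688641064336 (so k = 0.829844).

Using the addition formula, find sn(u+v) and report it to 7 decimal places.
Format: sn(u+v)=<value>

sn u = 0.9999185185852899, cn u = 0.01276542949529032, dn u = 0.5580960078590949
sn v = 0.9573351896186483, cn v = -0.2889798171461575, dn v = 0.6073441304615328
m = k² = 0.688641064336
D = 1 − m·sn²u·sn²v = 0.3689697398527323
sn(u+v) = (sn u·cn v·dn v + sn v·cn u·dn u)/D = -0.1686755181186952/0.3689697398527323 = -0.4571527144367423

sn(u+v)=-0.4571527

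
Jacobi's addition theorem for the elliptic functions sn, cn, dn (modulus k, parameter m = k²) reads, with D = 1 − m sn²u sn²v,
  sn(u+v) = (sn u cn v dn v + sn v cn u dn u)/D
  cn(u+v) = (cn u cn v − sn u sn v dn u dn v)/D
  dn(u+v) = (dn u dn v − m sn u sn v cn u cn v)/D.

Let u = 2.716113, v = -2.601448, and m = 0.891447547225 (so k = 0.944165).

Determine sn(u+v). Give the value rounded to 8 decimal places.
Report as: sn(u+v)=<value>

sn(u+v)=0.11419208

sn u = 0.9982926216109121, cn u = -0.05841097189066616, dn u = 0.3340567775603616
sn v = -0.9997917808752964, cn v = -0.02040575639870372, dn v = 0.3300358268159905
m = k² = 0.891447547225
D = 1 − m·sn²u·sn²v = 0.1119638583852761
sn(u+v) = (sn u·cn v·dn v + sn v·cn u·dn u)/D = 0.01278538602945705/0.1119638583852761 = 0.1141920813898854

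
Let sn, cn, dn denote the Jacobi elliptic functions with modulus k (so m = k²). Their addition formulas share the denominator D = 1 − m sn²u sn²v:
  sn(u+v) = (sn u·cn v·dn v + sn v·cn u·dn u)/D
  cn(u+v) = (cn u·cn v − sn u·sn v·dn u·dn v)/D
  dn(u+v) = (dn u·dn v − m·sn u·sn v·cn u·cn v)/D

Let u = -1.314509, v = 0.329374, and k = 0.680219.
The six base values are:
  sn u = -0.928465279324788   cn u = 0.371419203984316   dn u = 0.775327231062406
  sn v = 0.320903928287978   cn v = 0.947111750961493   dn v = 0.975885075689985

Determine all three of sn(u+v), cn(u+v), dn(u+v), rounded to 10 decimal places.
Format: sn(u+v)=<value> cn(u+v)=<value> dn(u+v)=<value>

sn(u+v)=-0.7985437947 cn(u+v)=0.6019367142 dn(u+v)=0.8396132583

m = k² = 0.462697887961
D = 1 − m·sn²u·sn²v = 0.9589248725885005
sn(u+v) = (sn u·cn v·dn v + sn v·cn u·dn u)/D = -0.7657435066182313/0.9589248725885005 = -0.7985437947304466
cn(u+v) = (cn u·cn v − sn u·sn v·dn u·dn v)/D = 0.5772120869670756/0.9589248725885005 = 0.60193671419635
dn(u+v) = (dn u·dn v − m·sn u·sn v·cn u·cn v)/D = 0.8051260367329866/0.9589248725885005 = 0.8396132582937881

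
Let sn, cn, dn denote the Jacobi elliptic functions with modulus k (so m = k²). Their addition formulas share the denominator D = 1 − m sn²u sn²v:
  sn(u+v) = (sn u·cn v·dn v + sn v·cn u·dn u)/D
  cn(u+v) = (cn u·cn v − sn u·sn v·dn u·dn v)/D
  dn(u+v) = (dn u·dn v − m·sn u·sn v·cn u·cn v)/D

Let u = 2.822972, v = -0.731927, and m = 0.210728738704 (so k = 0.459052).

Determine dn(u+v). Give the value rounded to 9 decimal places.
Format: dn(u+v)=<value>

dn(u+v)=0.904642323

sn u = 0.4819094367084574, cn u = -0.8762210307972169, dn u = 0.9752235907907583
sn v = -0.6590828588026233, cn v = 0.7520703326368893, dn v = 0.9531324661014847
m = k² = 0.210728738704
D = 1 − m·sn²u·sn²v = 0.9787413998829131
dn(u+v) = (dn u·dn v − m·sn u·sn v·cn u·cn v)/D = 0.885410893165719/0.9787413998829131 = 0.9046423225497979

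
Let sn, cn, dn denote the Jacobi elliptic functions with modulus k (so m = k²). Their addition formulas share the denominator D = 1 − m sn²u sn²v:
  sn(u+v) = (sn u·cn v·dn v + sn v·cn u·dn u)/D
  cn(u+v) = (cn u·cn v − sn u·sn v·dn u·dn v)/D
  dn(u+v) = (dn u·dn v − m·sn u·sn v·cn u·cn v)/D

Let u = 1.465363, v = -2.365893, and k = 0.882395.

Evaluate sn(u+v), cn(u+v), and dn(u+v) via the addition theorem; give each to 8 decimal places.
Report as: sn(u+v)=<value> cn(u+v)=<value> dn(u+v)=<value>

sn(u+v)=-0.73185490 cn(u+v)=0.68146050 dn(u+v)=0.76351922

sn u = 0.9300963234120084, cn u = 0.3673157077712096, dn u = 0.5713416195910022
sn v = -0.9973359258350734, cn v = -0.07294553474131942, dn v = 0.4748917199903438
m = k² = 0.778620936025
D = 1 − m·sn²u·sn²v = 0.3300153399935018
sn(u+v) = (sn u·cn v·dn v + sn v·cn u·dn u)/D = -0.2415233425333985/0.3300153399935018 = -0.7318548966183034
cn(u+v) = (cn u·cn v − sn u·sn v·dn u·dn v)/D = 0.2248924179302656/0.3300153399935018 = 0.6814604979716818
dn(u+v) = (dn u·dn v − m·sn u·sn v·cn u·cn v)/D = 0.2519730557080237/0.3300153399935018 = 0.7635192222064139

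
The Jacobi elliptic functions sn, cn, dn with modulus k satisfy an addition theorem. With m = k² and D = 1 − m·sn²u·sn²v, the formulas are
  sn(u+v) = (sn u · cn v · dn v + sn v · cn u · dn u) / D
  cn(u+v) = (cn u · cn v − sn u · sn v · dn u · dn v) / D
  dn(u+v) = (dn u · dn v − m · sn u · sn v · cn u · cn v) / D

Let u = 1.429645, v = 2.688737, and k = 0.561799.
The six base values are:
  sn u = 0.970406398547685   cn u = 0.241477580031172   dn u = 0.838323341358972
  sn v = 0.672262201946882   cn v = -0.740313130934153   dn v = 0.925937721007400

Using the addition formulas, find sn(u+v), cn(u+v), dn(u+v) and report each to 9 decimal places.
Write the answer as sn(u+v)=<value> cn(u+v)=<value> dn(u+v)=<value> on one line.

m = k² = 0.315618116401
D = 1 − m·sn²u·sn²v = 0.86567816569841
sn(u+v) = (sn u·cn v·dn v + sn v·cn u·dn u)/D = -0.5291076500836054/0.86567816569841 = -0.6112059551100414
cn(u+v) = (cn u·cn v − sn u·sn v·dn u·dn v)/D = -0.6851596756887906/0.86567816569841 = -0.7914715916809788
dn(u+v) = (dn u·dn v − m·sn u·sn v·cn u·cn v)/D = 0.8130435699608333/0.86567816569841 = 0.9391984252079267

sn(u+v)=-0.611205955 cn(u+v)=-0.791471592 dn(u+v)=0.939198425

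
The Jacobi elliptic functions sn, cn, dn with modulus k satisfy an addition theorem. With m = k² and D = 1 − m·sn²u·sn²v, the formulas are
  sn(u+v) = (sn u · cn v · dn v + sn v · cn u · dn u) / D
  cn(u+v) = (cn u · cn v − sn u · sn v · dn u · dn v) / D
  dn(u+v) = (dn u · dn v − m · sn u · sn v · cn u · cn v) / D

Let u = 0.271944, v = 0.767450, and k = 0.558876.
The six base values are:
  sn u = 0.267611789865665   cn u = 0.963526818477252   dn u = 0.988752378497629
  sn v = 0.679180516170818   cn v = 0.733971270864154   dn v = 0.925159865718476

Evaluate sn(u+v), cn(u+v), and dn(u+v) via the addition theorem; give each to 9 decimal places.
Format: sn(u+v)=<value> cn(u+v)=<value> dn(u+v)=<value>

m = k² = 0.312342383376
D = 1 − m·sn²u·sn²v = 0.9896816122790215
sn(u+v) = (sn u·cn v·dn v + sn v·cn u·dn u)/D = 0.8287674150216114/0.9896816122790215 = 0.8374081166498994
cn(u+v) = (cn u·cn v − sn u·sn v·dn u·dn v)/D = 0.5409383194797718/0.9896816122790215 = 0.5465781244880446
dn(u+v) = (dn u·dn v − m·sn u·sn v·cn u·cn v)/D = 0.8746059868329118/0.9896816122790215 = 0.8837245998931762

sn(u+v)=0.837408117 cn(u+v)=0.546578124 dn(u+v)=0.883724600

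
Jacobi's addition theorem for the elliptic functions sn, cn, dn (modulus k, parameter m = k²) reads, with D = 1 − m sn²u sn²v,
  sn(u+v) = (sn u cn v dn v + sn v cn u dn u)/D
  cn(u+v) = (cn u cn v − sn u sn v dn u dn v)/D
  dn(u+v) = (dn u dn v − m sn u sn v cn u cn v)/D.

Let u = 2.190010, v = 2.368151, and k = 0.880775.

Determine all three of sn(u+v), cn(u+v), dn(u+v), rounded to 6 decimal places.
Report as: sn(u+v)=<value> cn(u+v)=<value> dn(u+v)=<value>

sn(u+v)=-0.146394 cn(u+v)=-0.989226 dn(u+v)=0.991652

sn u = 0.9999733955520925, cn u = 0.007294394287277373, dn u = 0.4735785852461321
sn v = 0.9970118658382226, cn v = -0.07724855582977566, dn v = 0.4783980037836717
m = k² = 0.775764600625
D = 1 − m·sn²u·sn²v = 0.228905680738891
sn(u+v) = (sn u·cn v·dn v + sn v·cn u·dn u)/D = -0.03351042521181552/0.228905680738891 = -0.1463940305179246
cn(u+v) = (cn u·cn v − sn u·sn v·dn u·dn v)/D = -0.2264395329368492/0.228905680738891 = -0.9892263582359282
dn(u+v) = (dn u·dn v − m·sn u·sn v·cn u·cn v)/D = 0.2269948609638132/0.228905680738891 = 0.991652370666775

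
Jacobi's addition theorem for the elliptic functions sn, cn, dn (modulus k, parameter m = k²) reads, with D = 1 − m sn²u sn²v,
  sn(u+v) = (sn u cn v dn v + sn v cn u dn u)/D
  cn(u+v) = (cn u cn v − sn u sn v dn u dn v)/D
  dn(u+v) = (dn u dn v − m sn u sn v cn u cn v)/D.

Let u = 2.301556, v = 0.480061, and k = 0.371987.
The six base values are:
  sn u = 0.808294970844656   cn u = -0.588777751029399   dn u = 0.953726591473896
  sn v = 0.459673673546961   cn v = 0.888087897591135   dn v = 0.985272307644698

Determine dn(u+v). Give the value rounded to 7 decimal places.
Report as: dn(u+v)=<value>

dn(u+v)=0.9853872

m = k² = 0.138374328169
D = 1 − m·sn²u·sn²v = 0.980897309396878
dn(u+v) = (dn u·dn v − m·sn u·sn v·cn u·cn v)/D = 0.9665636870834509/0.980897309396878 = 0.9853872345493124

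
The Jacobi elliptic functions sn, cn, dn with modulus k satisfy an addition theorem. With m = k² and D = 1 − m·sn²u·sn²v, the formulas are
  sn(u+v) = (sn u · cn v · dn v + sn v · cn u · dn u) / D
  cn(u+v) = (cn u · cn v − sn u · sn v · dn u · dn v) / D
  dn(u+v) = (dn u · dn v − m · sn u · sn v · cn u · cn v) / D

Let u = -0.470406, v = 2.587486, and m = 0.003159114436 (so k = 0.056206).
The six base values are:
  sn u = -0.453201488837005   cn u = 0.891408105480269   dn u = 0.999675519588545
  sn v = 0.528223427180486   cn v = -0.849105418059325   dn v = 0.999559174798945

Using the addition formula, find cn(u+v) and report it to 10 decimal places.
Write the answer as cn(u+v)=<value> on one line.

m = k² = 0.003159114436
D = 1 − m·sn²u·sn²v = 0.9998189563356434
cn(u+v) = (cn u·cn v − sn u·sn v·dn u·dn v)/D = -0.5176909819546003/0.9998189563356434 = -0.5177847235983084

cn(u+v)=-0.5177847236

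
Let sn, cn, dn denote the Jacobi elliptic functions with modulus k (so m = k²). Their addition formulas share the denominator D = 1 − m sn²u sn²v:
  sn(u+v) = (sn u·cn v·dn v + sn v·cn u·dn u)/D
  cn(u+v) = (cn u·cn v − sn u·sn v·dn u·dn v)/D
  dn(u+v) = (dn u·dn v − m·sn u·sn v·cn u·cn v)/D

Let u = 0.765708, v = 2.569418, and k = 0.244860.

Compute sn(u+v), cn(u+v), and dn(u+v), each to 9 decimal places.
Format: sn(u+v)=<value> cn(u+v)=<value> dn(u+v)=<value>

sn u = 0.6901695028847914, cn u = 0.7236477439250121, dn u = 0.9856169247030119
sn v = 0.5799840892538859, cn v = -0.8146278022583937, dn v = 0.9898645195252587
m = k² = 0.0599564196
D = 1 − m·sn²u·sn²v = 0.9903931860647022
sn(u+v) = (sn u·cn v·dn v + sn v·cn u·dn u)/D = -0.1428652403982139/0.9903931860647022 = -0.144251033234472
cn(u+v) = (cn u·cn v − sn u·sn v·dn u·dn v)/D = -0.9800347882036395/0.9903931860647022 = -0.9895411256793662
dn(u+v) = (dn u·dn v − m·sn u·sn v·cn u·cn v)/D = 0.989775188558138/0.9903931860647022 = 0.9993760079176031

sn(u+v)=-0.144251033 cn(u+v)=-0.989541126 dn(u+v)=0.999376008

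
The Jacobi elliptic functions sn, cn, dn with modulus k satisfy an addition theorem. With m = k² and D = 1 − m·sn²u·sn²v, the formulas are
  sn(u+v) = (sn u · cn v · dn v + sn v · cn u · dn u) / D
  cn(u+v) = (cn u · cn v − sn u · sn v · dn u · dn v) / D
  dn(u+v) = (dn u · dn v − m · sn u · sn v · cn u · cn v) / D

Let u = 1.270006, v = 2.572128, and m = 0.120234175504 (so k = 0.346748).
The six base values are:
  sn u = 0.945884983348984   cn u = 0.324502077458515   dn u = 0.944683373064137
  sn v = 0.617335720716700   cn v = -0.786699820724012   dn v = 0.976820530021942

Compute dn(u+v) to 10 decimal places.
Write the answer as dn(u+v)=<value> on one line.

m = k² = 0.120234175504
D = 1 − m·sn²u·sn²v = 0.9590034410769862
dn(u+v) = (dn u·dn v − m·sn u·sn v·cn u·cn v)/D = 0.9407092574327596/0.9590034410769862 = 0.9809237559943667

dn(u+v)=0.9809237560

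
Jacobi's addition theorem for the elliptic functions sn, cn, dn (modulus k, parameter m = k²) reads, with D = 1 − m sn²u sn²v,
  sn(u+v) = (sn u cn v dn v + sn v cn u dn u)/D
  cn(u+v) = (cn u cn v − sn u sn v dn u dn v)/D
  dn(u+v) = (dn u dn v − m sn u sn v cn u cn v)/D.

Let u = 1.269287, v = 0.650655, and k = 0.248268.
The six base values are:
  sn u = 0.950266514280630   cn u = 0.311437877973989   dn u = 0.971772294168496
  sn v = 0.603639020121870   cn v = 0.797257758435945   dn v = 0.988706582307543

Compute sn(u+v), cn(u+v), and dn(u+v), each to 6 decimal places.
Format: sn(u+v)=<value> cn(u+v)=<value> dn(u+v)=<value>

sn(u+v)=0.951028 cn(u+v)=-0.309103 dn(u+v)=0.971726

m = k² = 0.061636999824
D = 1 − m·sn²u·sn²v = 0.9797191126049407
sn(u+v) = (sn u·cn v·dn v + sn v·cn u·dn u)/D = 0.9317407329665807/0.9797191126049407 = 0.9510284335366368
cn(u+v) = (cn u·cn v − sn u·sn v·dn u·dn v)/D = -0.30283451939023/0.9797191126049407 = -0.3091034108592961
dn(u+v) = (dn u·dn v − m·sn u·sn v·cn u·cn v)/D = 0.9520188788407246/0.9797191126049407 = 0.9717263515554321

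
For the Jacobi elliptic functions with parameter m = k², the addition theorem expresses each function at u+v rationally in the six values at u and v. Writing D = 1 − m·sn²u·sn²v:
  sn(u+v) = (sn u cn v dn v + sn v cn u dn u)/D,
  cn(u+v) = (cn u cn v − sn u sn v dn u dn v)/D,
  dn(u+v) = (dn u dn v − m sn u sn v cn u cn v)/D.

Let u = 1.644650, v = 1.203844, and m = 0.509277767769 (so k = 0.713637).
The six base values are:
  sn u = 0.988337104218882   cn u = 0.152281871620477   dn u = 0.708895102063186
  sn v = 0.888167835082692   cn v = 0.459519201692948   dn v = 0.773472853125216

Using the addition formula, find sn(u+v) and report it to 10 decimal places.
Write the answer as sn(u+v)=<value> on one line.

sn(u+v)=0.7359726926

m = k² = 0.509277767769
D = 1 − m·sn²u·sn²v = 0.6075765061861165
sn(u+v) = (sn u·cn v·dn v + sn v·cn u·dn u)/D = 0.4471597172106877/0.6075765061861165 = 0.7359726925874764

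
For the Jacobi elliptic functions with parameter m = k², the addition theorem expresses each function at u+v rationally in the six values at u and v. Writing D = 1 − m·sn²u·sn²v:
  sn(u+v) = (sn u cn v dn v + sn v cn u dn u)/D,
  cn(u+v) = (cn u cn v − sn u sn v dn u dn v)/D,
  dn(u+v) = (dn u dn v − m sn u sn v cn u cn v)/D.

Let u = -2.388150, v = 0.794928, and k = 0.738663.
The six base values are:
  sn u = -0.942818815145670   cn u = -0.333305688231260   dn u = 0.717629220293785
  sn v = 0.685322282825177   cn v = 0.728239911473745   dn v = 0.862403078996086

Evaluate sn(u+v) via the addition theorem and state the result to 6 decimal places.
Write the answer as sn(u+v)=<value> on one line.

m = k² = 0.545623027569
D = 1 − m·sn²u·sn²v = 0.7722077845445307
sn(u+v) = (sn u·cn v·dn v + sn v·cn u·dn u)/D = -0.7560466488362604/0.7722077845445307 = -0.9790715193090127

sn(u+v)=-0.979072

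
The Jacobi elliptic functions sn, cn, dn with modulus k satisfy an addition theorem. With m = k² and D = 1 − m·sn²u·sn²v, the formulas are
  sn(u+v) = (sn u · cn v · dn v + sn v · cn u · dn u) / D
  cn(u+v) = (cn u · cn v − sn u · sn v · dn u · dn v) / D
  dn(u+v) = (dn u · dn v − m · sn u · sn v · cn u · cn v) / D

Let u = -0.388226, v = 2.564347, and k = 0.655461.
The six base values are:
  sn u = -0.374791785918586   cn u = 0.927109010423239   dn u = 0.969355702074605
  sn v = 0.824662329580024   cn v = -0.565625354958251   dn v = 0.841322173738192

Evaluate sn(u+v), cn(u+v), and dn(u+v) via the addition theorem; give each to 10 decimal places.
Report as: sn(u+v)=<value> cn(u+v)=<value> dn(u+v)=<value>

sn(u+v)=0.9588280777 cn(u+v)=-0.2839871783 dn(u+v)=0.7778302612

m = k² = 0.429629122521
D = 1 − m·sn²u·sn²v = 0.9589582232357782
sn(u+v) = (sn u·cn v·dn v + sn v·cn u·dn u)/D = 0.9194760697748255/0.9589582232357782 = 0.9588280776948453
cn(u+v) = (cn u·cn v − sn u·sn v·dn u·dn v)/D = -0.2723318398993419/0.9589582232357782 = -0.2839871782739632
dn(u+v) = (dn u·dn v − m·sn u·sn v·cn u·cn v)/D = 0.7459067252223013/0.9589582232357782 = 0.7778302611613414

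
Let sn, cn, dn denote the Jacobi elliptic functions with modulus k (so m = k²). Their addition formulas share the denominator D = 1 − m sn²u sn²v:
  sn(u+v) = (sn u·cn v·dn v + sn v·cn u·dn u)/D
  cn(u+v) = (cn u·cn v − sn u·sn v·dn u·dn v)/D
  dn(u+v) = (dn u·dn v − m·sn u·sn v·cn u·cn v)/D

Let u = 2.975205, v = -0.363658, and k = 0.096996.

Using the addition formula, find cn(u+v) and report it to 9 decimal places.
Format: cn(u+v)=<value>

cn(u+v)=-0.859122143

sn u = 0.1729342524493038, cn u = -0.9849333705026957, dn u = 0.9998593077264296
sn v = -0.3556267435621682, cn v = 0.9346280646670995, dn v = 0.9994048920866062
m = k² = 0.009408224016
D = 1 − m·sn²u·sn²v = 0.9999644156925844
cn(u+v) = (cn u·cn v − sn u·sn v·dn u·dn v)/D = -0.8590915714454997/0.9999644156925844 = -0.8591221427119335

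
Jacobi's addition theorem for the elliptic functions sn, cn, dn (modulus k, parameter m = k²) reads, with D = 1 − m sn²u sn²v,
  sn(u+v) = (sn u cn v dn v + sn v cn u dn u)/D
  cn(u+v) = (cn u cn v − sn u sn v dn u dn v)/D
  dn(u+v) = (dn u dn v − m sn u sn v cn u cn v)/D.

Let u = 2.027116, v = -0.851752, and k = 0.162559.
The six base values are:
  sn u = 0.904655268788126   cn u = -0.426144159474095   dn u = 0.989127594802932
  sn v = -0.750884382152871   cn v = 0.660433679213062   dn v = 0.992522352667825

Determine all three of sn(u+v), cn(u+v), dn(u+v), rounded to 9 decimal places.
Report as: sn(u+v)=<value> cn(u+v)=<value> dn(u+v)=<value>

sn(u+v)=0.920730244 cn(u+v)=0.390199715 dn(u+v)=0.988735555

m = k² = 0.026425428481
D = 1 − m·sn²u·sn²v = 0.987806330640312
sn(u+v) = (sn u·cn v·dn v + sn v·cn u·dn u)/D = 0.9095031638448705/0.987806330640312 = 0.9207302440097908
cn(u+v) = (cn u·cn v − sn u·sn v·dn u·dn v)/D = 0.385441748918365/0.987806330640312 = 0.3901997152301256
dn(u+v) = (dn u·dn v − m·sn u·sn v·cn u·cn v)/D = 0.9766792400691348/0.987806330640312 = 0.9887355545049358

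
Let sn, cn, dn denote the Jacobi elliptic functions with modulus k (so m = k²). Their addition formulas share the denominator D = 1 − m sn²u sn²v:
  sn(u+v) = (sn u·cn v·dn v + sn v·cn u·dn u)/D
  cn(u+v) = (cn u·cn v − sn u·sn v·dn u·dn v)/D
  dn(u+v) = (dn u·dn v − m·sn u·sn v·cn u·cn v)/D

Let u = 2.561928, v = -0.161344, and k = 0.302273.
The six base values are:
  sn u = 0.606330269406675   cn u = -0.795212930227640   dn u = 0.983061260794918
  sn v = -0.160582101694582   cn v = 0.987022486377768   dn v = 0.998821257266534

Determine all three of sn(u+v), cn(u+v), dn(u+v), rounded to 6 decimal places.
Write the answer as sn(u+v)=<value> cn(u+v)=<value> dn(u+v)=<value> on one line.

m = k² = 0.091368966529
D = 1 − m·sn²u·sn²v = 0.999133813346927
sn(u+v) = (sn u·cn v·dn v + sn v·cn u·dn u)/D = 0.7232901158681831/0.999133813346927 = 0.7239171632529232
cn(u+v) = (cn u·cn v − sn u·sn v·dn u·dn v)/D = -0.6892893334881676/0.999133813346927 = -0.6898869043168166
dn(u+v) = (dn u·dn v − m·sn u·sn v·cn u·cn v)/D = 0.9749199099450627/0.999133813346927 = 0.9757651046552494

sn(u+v)=0.723917 cn(u+v)=-0.689887 dn(u+v)=0.975765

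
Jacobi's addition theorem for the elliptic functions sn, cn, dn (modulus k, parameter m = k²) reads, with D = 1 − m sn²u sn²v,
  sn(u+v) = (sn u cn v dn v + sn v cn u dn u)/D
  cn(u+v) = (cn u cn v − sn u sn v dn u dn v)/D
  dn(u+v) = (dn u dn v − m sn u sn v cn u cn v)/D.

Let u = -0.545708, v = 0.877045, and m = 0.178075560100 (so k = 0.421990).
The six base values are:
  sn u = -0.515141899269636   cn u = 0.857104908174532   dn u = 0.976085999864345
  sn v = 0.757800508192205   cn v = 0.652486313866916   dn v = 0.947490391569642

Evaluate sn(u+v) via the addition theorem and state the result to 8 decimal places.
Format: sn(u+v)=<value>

sn(u+v)=0.32430961

m = k² = 0.1780755601
D = 1 − m·sn²u·sn²v = 0.9728626239372915
sn(u+v) = (sn u·cn v·dn v + sn v·cn u·dn u)/D = 0.3155086944989032/0.9728626239372915 = 0.3243096062443038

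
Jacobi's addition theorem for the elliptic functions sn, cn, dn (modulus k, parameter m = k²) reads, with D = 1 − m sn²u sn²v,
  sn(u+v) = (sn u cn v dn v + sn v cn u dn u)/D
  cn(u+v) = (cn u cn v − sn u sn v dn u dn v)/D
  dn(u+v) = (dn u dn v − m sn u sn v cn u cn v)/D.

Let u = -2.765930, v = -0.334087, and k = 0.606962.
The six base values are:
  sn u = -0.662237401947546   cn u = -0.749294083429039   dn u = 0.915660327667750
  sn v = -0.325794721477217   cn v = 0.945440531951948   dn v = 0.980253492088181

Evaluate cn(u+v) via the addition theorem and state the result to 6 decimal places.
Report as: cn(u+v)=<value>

m = k² = 0.368402869444
D = 1 − m·sn²u·sn²v = 0.982851011784244
cn(u+v) = (cn u·cn v − sn u·sn v·dn u·dn v)/D = -0.9020688130858671/0.982851011784244 = -0.9178082967511761

cn(u+v)=-0.917808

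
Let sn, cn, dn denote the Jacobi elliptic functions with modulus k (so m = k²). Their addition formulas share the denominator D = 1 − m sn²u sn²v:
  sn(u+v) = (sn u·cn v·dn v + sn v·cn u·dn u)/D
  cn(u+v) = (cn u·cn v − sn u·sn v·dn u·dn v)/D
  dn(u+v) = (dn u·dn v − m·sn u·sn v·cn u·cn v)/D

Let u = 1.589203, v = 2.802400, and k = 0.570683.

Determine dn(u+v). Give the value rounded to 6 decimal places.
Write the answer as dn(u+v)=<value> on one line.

dn(u+v)=0.895172

sn u = 0.99338318096796, cn u = 0.1148470973511187, dn u = 0.8237818726392854
sn v = 0.598836867645247, cn v = -0.800871029535236, dn v = 0.9397923481916468
m = k² = 0.325679086489
D = 1 − m·sn²u·sn²v = 0.8847501054895746
dn(u+v) = (dn u·dn v − m·sn u·sn v·cn u·cn v)/D = 0.7920034947396151/0.8847501054895746 = 0.8951719698313702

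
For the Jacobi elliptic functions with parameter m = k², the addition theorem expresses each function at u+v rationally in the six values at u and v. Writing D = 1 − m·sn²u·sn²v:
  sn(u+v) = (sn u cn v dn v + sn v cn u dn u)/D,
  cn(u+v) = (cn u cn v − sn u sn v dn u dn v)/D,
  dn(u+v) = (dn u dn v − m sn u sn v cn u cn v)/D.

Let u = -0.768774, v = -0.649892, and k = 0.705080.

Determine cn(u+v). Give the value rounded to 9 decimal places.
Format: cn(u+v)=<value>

sn u = -0.6710348292439603, cn u = 0.7414258276736312, dn u = 0.880990885119842
sn v = -0.5884501649429267, cn v = 0.8085334893364915, dn v = 0.9098649920517988
m = k² = 0.4971378064
D = 1 − m·sn²u·sn²v = 0.9224849031356463
cn(u+v) = (cn u·cn v − sn u·sn v·dn u·dn v)/D = 0.2829461796003087/0.9224849031356463 = 0.3067217454058465

cn(u+v)=0.306721745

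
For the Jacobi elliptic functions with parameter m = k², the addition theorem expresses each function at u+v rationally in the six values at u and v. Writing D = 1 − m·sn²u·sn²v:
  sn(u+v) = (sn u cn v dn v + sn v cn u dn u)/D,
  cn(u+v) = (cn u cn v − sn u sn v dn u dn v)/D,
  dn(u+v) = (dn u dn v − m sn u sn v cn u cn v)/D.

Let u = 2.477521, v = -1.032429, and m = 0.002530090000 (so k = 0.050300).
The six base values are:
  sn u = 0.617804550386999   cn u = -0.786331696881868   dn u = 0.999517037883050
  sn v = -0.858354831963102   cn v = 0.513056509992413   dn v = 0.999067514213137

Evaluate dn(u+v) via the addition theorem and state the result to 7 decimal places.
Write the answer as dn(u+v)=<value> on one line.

dn(u+v)=0.9987543

m = k² = 0.00253009
D = 1 − m·sn²u·sn²v = 0.9992885049415402
dn(u+v) = (dn u·dn v − m·sn u·sn v·cn u·cn v)/D = 0.998043718795194/0.9992885049415402 = 0.998754327563871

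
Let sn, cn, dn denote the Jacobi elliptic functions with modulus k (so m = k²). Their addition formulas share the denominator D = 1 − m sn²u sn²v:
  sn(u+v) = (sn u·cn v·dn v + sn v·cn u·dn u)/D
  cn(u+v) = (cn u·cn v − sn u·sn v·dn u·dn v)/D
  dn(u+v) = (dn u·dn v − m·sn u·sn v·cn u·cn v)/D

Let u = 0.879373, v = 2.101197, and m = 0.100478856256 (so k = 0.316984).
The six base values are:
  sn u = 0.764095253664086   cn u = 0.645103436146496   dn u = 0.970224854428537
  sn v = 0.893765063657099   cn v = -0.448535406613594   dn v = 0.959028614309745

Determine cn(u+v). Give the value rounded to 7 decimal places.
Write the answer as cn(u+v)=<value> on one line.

m = k² = 0.100478856256
D = 1 − m·sn²u·sn²v = 0.9531384730236915
cn(u+v) = (cn u·cn v − sn u·sn v·dn u·dn v)/D = -0.9247921536017096/0.9531384730236915 = -0.9702600196883697

cn(u+v)=-0.9702600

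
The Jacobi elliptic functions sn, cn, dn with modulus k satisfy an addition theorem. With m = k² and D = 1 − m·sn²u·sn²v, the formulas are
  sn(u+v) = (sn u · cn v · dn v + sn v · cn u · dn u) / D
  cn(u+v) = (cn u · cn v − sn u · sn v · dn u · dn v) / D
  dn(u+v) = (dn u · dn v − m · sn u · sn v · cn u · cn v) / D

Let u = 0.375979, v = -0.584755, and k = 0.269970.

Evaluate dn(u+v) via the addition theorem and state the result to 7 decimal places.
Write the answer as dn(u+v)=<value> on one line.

dn(u+v)=0.9984349

sn u = 0.366599750850185, cn u = 0.9303787522705913, dn u = 0.9950903245822862
sn v = -0.5501041805082487, cn v = 0.8350960367450849, dn v = 0.9889106618184157
m = k² = 0.0728838009
D = 1 − m·sn²u·sn²v = 0.9970358154809951
dn(u+v) = (dn u·dn v − m·sn u·sn v·cn u·cn v)/D = 0.995475384807048/0.9970358154809951 = 0.9984349301702925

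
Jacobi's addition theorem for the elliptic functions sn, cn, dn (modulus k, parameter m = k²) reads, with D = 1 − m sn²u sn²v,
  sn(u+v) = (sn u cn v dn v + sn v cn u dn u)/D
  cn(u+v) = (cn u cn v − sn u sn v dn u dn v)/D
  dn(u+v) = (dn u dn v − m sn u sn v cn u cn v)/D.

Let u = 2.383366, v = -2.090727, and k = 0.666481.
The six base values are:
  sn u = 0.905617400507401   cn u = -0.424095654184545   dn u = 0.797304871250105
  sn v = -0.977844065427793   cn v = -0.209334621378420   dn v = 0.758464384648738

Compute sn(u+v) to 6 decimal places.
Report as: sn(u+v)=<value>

sn(u+v)=0.286736

m = k² = 0.444196923361
D = 1 − m·sn²u·sn²v = 0.6516592586594506
sn(u+v) = (sn u·cn v·dn v + sn v·cn u·dn u)/D = 0.1868544065432075/0.6516592586594506 = 0.2867363642275132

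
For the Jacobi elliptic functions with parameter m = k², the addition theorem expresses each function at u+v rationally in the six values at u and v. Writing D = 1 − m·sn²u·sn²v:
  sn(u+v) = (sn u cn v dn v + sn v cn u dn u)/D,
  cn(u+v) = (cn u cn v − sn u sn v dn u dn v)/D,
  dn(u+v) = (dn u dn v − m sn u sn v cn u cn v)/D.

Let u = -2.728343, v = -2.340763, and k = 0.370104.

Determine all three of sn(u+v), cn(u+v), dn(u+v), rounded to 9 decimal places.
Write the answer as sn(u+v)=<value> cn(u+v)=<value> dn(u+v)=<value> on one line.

sn u = -0.5027642655505155, cn u = -0.8644235612738993, dn u = 0.9825355311187766
sn v = -0.7850139772150895, cn v = -0.6194780509242818, dn v = 0.9568638149069669
m = k² = 0.136976970816
D = 1 − m·sn²u·sn²v = 0.9786631088786479
sn(u+v) = (sn u·cn v·dn v + sn v·cn u·dn u)/D = 0.9647500594734066/0.9786631088786479 = 0.9857836171824409
cn(u+v) = (cn u·cn v − sn u·sn v·dn u·dn v)/D = 0.1644347999240999/0.9786631088786479 = 0.1680198205412169
dn(u+v) = (dn u·dn v − m·sn u·sn v·cn u·cn v)/D = 0.9112031431797201/0.9786631088786479 = 0.9310692667508194

sn(u+v)=0.985783617 cn(u+v)=0.168019821 dn(u+v)=0.931069267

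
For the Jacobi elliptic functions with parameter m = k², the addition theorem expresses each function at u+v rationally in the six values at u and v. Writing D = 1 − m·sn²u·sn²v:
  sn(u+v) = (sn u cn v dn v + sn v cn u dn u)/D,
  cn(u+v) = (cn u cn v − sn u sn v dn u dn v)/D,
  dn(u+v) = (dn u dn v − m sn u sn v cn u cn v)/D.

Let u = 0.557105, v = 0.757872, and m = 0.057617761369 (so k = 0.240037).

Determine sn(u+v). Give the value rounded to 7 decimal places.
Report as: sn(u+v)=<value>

sn(u+v)=0.9634376

sn u = 0.5274070142522286, cn u = 0.8496127596249656, dn u = 0.9919542074058631
sn v = 0.6846693740440081, cn v = 0.728853790719501, dn v = 0.9864027564964608
m = k² = 0.057617761369
D = 1 − m·sn²u·sn²v = 0.9924870588475588
sn(u+v) = (sn u·cn v·dn v + sn v·cn u·dn u)/D = 0.9561993537066259/0.9924870588475588 = 0.9634376037274794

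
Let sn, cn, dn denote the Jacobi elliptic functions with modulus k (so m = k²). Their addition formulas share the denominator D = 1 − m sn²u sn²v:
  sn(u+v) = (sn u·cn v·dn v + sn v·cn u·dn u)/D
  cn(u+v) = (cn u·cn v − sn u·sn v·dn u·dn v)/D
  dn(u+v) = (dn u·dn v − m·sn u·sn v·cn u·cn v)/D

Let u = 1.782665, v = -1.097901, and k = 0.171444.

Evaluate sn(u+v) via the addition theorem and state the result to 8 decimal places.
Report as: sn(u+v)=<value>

sn u = 0.9806177467049812, cn u = -0.1959306888857519, dn u = 0.9857663615783324
sn v = -0.8879248806462815, cn v = 0.4599884849964038, dn v = 0.9883451886029173
m = k² = 0.029393045136
D = 1 − m·sn²u·sn²v = 0.9777158265612052
sn(u+v) = (sn u·cn v·dn v + sn v·cn u·dn u)/D = 0.6173111852147588/0.9777158265612052 = 0.6313809886722899

sn(u+v)=0.63138099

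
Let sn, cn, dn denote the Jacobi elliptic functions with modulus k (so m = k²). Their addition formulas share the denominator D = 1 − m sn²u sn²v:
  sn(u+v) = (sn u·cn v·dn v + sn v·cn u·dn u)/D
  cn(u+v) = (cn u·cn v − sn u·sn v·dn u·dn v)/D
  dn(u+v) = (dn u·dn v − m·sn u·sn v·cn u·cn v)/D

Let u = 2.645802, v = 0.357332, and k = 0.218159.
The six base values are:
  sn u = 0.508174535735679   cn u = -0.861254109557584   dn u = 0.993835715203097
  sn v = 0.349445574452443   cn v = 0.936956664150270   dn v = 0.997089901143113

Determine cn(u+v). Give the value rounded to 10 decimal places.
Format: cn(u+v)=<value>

m = k² = 0.047593349281
D = 1 − m·sn²u·sn²v = 0.998499171196315
cn(u+v) = (cn u·cn v − sn u·sn v·dn u·dn v)/D = -0.9829288824943161/0.998499171196315 = -0.984406307835645

cn(u+v)=-0.9844063078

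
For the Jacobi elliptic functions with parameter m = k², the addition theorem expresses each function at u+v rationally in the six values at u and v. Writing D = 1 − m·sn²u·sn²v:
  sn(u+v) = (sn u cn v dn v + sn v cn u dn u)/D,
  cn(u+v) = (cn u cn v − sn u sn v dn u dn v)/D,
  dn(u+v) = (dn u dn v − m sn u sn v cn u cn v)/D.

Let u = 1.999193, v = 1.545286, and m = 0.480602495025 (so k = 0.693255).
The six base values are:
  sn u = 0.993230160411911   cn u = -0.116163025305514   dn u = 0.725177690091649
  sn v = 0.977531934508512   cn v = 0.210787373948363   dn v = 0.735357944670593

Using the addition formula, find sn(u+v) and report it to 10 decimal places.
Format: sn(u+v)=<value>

sn(u+v)=0.1309240030

m = k² = 0.480602495025
D = 1 − m·sn²u·sn²v = 0.546948339056334
sn(u+v) = (sn u·cn v·dn v + sn v·cn u·dn u)/D = 0.07160866598465767/0.546948339056334 = 0.1309240030021961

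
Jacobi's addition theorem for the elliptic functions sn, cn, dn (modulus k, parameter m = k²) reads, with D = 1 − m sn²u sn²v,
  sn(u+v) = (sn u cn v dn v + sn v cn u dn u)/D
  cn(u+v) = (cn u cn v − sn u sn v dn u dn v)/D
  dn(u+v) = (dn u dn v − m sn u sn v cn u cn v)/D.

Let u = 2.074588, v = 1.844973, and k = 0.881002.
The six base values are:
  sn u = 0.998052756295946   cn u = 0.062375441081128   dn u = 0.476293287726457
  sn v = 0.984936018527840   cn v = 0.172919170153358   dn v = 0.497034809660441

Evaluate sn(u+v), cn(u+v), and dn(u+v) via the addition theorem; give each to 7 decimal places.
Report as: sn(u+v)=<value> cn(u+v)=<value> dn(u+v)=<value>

m = k² = 0.776164524004
D = 1 − m·sn²u·sn²v = 0.2499731261965232
sn(u+v) = (sn u·cn v·dn v + sn v·cn u·dn u)/D = 0.1150409553889779/0.2499731261965232 = 0.4602132922822083
cn(u+v) = (cn u·cn v − sn u·sn v·dn u·dn v)/D = -0.2219282370579601/0.2499731261965232 = -0.8878083833839207
dn(u+v) = (dn u·dn v − m·sn u·sn v·cn u·cn v)/D = 0.2285048695783465/0.2499731261965232 = 0.9141177415955554

sn(u+v)=0.4602133 cn(u+v)=-0.8878084 dn(u+v)=0.9141177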